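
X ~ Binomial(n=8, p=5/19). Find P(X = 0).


P(X=0) = C(8,0) * p^0 * (1-p)^8
= 1 * 1 * 1475789056/16983563041
= 1475789056/16983563041

1475789056/16983563041


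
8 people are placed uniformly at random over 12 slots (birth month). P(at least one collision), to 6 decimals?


P(all different) = prod((12-i)/12 for i=0..7) = 0.046417
P(at least one match) = 1 - 0.046417 = 0.953583

0.953583


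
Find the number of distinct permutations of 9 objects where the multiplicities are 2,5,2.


9! = 362880
Denominator: 2!=2 * 5!=120 * 2!=2
Coefficient = 362880 / 480 = 756

756


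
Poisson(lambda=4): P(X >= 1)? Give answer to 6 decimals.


P(X>=1) = 1 - P(X<=0) = 1 - (e^(-4)*4^0/0!)
≈ 1 - 0.0183156389 = 0.9816843611
≈ 0.981684

0.981684


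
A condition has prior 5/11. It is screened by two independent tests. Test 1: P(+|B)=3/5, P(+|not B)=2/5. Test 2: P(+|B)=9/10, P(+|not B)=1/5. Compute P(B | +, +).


After test 1: P(+) = 3/5*5/11 + 2/5*6/11 = 27/55
P(B|+) = (3/11)/(27/55) = 5/9
After test 2 (use post1 as new prior): P(+) = 9/10*5/9 + 1/5*4/9 = 53/90
P(B|+,+) = (1/2)/(53/90) = 45/53

45/53


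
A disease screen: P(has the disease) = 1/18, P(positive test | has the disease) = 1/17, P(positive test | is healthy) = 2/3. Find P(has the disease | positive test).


P(A) = P(A|B)P(B) + P(A|B')P(B') = 1/17*1/18 + 2/3*17/18 = 581/918
P(B|A) = P(A|B)P(B)/P(A) = (1/306)/(581/918) = 3/581

3/581


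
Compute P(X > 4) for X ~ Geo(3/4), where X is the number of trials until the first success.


P(X > 4) = P(first 4 trials all fail) = (1-p)^4 = (1/4)^4 = 1/256

1/256


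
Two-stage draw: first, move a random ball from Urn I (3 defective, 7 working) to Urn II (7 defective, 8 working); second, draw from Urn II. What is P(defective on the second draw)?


P(transfer defective) = 3/10; P(transfer working) = 7/10
If defective transferred: Urn II has 8 defective of 16, so P(defective|defective moved) = 1/2
If working transferred: Urn II has 7 defective of 16, so P(defective|working moved) = 7/16
By total probability: P(defective) = 3/10*1/2 + 7/10*7/16 = 73/160

73/160


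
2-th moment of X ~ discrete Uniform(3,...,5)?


E[X^2] = (1/3) * sum(x^2 for x=3..5)
= 50/3

50/3


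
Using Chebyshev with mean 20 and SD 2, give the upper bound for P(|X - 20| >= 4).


k = 4/2 = 2
Chebyshev: P(|X-mu| >= k*sigma) <= 1/k^2 = 1/2^2 = 1/4

1/4


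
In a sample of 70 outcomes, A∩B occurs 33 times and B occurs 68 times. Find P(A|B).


P(A|B) = P(A∩B)/P(B) = (33/70)/(68/70) = 33/68

33/68


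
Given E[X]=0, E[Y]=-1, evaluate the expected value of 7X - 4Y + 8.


E[7X - 4Y + 8] = 7*E[X] - 4*E[Y] + 8
= (7)*(0) + (-4)*(-1) + (8)
= 0 + 4 + 8 = 12

12


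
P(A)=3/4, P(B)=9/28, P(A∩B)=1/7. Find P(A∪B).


P(A∪B) = P(A) + P(B) - P(A∩B)
= 3/4 + 9/28 - 1/7 = 13/14

13/14


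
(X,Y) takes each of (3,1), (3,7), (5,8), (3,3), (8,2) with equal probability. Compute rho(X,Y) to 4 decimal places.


Cov(X,Y) = -0.6800, Var(X) = 3.8400, Var(Y) = 7.7600
rho = Cov/(sqrt(VarX)*sqrt(VarY)) = -0.1246

-0.1246


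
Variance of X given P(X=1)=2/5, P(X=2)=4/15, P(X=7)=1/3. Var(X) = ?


E[X] = 49/15, E[X^2] = 89/5
Var(X) = E[X^2] - (E[X])^2 = 89/5 - (49/15)^2 = 1604/225

1604/225


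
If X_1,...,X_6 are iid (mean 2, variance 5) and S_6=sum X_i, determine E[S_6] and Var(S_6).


E[S_n] = n*mu = 6*2 = 12
Var(S_n) = n*sigma^2 = 6*5 = 30

E[S_6]=12, Var(S_6)=30


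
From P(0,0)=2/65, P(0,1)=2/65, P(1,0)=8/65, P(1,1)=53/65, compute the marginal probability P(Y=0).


P(Y=0) = P(0,0)+P(1,0) = 2/65 + 8/65 = 10/65 = 2/13

2/13


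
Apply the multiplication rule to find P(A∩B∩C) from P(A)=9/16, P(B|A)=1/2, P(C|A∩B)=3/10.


P(A∩B∩C) = P(A) * P(B|A) * P(C|A∩B)
= 9/16 * 1/2 * 3/10
= 9/32 * 3/10 = 27/320

27/320


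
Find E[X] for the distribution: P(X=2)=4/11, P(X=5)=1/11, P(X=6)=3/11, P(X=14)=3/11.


E[X] = sum(x * P(x))
= 2*4/11 + 5*1/11 + 6*3/11 + 14*3/11
= 73/11

73/11


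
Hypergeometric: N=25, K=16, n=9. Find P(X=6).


P(X=6) = C(16,6)*C(9,3) / C(25,9)
= 8008*84 / 2042975
= 672672/2042975 = 61152/185725

61152/185725


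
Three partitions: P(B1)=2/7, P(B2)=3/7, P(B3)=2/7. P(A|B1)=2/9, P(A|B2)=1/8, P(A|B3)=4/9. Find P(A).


P(A) = P(A|B1)P(B1) + P(A|B2)P(B2) + P(A|B3)P(B3)
= 2/9*2/7 + 1/8*3/7 + 4/9*2/7
= 4/63 + 3/56 + 8/63 = 41/168

41/168


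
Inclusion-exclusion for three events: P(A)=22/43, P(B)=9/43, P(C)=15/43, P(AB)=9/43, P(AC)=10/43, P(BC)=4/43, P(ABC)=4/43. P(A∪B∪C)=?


P(A∪B∪C) = P(A)+P(B)+P(C) - P(AB)-P(AC)-P(BC) + P(ABC)
= 22/43+9/43+15/43 - 9/43-10/43-4/43 + 4/43
= 27/43

27/43


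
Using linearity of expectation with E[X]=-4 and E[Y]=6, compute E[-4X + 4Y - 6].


E[-4X + 4Y - 6] = -4*E[X] + 4*E[Y] - 6
= (-4)*(-4) + (4)*(6) + (-6)
= 16 + 24 - 6 = 34

34


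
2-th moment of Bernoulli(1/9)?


For Bernoulli: X in {0,1}
E[X^2] = 0^2*(1-1/9) + 1^2*1/9 = 1/9

1/9


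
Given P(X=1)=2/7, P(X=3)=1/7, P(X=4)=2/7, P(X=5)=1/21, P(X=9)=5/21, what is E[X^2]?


E[X^2] = sum(g(x)*P(x))
= 1*2/7 + 9*1/7 + 16*2/7 + 25*1/21 + 81*5/21
= 559/21

559/21


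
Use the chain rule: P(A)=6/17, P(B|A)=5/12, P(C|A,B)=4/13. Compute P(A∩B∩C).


P(A∩B∩C) = P(A) * P(B|A) * P(C|A∩B)
= 6/17 * 5/12 * 4/13
= 5/34 * 4/13 = 10/221

10/221


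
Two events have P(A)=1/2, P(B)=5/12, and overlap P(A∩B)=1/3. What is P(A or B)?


P(A∪B) = P(A) + P(B) - P(A∩B)
= 1/2 + 5/12 - 1/3 = 7/12

7/12


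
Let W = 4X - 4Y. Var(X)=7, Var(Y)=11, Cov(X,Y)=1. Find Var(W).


Var(4X - 4Y) = 4^2*Var(X) + (-4)^2*Var(Y) + 2*4*(-4)*Cov(X,Y)
= 16*7 + 16*11 - 32*1
= 112 + 176 - 32 = 256

256


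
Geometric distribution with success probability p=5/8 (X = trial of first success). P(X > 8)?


P(X > 8) = P(first 8 trials all fail) = (1-p)^8 = (3/8)^8 = 6561/16777216

6561/16777216


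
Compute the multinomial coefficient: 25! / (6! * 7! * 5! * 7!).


25! = 15511210043330985984000000
Denominator: 6!=720 * 7!=5040 * 5!=120 * 7!=5040
Coefficient = 15511210043330985984000000 / 2194698240000 = 7067582121600

7067582121600


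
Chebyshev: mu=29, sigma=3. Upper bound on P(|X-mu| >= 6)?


k = 6/3 = 2
Chebyshev: P(|X-mu| >= k*sigma) <= 1/k^2 = 1/2^2 = 1/4

1/4


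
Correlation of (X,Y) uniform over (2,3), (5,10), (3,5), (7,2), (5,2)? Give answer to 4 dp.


Cov(X,Y) = -0.3600, Var(X) = 3.0400, Var(Y) = 9.0400
rho = Cov/(sqrt(VarX)*sqrt(VarY)) = -0.0687

-0.0687


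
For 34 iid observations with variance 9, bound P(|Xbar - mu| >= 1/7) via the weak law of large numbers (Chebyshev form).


Var(Xbar) = Var(X)/n = 9/34
Chebyshev: P(|Xbar-mu| >= 1/7) <= Var(Xbar)/(1/7)^2 = (9/34)/(1/49) = 441/34
Bound exceeds 1, so trivial bound: 1

1


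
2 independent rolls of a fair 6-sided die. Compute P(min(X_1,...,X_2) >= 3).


P(min >= 3) = P(all X_i >= 3) = (P(X_1 >= 3))^2
= (4/6)^2 = (2/3)^2 = 4/9

4/9


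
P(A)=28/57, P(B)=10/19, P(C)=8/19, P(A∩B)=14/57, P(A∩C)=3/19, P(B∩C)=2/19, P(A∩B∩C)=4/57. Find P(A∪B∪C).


P(A∪B∪C) = P(A)+P(B)+P(C) - P(AB)-P(AC)-P(BC) + P(ABC)
= 28/57+10/19+8/19 - 14/57-3/19-2/19 + 4/57
= 1

1


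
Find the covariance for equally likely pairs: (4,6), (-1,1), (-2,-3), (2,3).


E[X]=3/4, E[Y]=7/4, E[XY]=35/4
Cov(X,Y) = E[XY] - E[X]E[Y] = 35/4 - 3/4*7/4 = 119/16

119/16


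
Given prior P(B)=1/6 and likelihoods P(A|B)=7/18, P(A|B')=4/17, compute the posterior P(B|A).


P(A) = P(A|B)P(B) + P(A|B')P(B') = 7/18*1/6 + 4/17*5/6 = 479/1836
P(B|A) = P(A|B)P(B)/P(A) = (7/108)/(479/1836) = 119/479

119/479


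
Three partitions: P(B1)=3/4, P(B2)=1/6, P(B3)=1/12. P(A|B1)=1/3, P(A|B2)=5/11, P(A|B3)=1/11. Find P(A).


P(A) = P(A|B1)P(B1) + P(A|B2)P(B2) + P(A|B3)P(B3)
= 1/3*3/4 + 5/11*1/6 + 1/11*1/12
= 1/4 + 5/66 + 1/132 = 1/3

1/3


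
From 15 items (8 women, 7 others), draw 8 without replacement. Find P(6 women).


P(X=6) = C(8,6)*C(7,2) / C(15,8)
= 28*21 / 6435
= 588/6435 = 196/2145

196/2145


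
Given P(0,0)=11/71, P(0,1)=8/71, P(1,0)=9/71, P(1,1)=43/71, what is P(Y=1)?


P(Y=1) = P(0,1)+P(1,1) = 8/71 + 43/71 = 51/71

51/71


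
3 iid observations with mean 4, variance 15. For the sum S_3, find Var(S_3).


By independence, Var(S_n) = n*Var(X_1) = 3*15 = 45

45


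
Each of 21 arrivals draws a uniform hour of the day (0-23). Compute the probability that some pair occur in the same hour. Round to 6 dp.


P(all different) = prod((24-i)/24 for i=0..20) = 0.000001
P(at least one match) = 1 - 0.000001 = 0.999999

0.999999


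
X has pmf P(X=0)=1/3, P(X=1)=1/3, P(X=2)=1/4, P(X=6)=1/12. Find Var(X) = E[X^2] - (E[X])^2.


E[X] = 4/3, E[X^2] = 13/3
Var(X) = E[X^2] - (E[X])^2 = 13/3 - (4/3)^2 = 23/9

23/9


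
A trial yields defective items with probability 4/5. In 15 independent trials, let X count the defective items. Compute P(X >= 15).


P(X>=15) = P(X=15)
= 1073741824/30517578125
= 1073741824/30517578125

1073741824/30517578125


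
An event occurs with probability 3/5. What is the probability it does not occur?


P(A') = 1 - P(A) = 1 - 3/5 = 2/5

2/5


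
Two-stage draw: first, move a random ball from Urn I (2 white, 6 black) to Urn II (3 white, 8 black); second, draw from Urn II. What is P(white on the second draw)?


P(transfer white) = 2/8 = 1/4; P(transfer black) = 3/4
If white transferred: Urn II has 4 white of 12, so P(white|white moved) = 1/3
If black transferred: Urn II has 3 white of 12, so P(white|black moved) = 1/4
By total probability: P(white) = 1/4*1/3 + 3/4*1/4 = 13/48

13/48


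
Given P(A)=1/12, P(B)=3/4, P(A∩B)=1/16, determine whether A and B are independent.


P(A)*P(B) = 1/12*3/4 = 1/16
P(A∩B) = 1/16, which equals P(A)P(B), so independent

Yes, A and B are independent


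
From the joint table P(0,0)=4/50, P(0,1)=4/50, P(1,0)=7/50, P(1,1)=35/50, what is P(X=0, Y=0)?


Read from table: P(X=0, Y=0) = 4/50 = 2/25

2/25


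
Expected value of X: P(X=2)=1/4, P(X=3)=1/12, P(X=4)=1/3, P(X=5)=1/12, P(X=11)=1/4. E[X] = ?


E[X] = sum(x * P(x))
= 2*1/4 + 3*1/12 + 4*1/3 + 5*1/12 + 11*1/4
= 21/4

21/4


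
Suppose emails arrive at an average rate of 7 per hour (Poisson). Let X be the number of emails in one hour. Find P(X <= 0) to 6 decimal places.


P(X<=0) = e^(-7)*7^0/0!
≈ 0.0009118820
≈ 0.000912

0.000912


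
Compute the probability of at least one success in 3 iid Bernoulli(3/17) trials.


P(at least one) = 1 - P(none)
P(none) = (1 - 3/17)^3 = (14/17)^3 = 2744/4913
P(at least one) = 1 - 2744/4913 = 2169/4913

2169/4913


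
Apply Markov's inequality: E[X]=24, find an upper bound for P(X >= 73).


Markov: P(X >= a) <= E[X]/a
P(X >= 73) <= 24/73

24/73


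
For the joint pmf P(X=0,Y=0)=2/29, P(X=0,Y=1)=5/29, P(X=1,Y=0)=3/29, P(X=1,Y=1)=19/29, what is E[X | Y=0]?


P(Y=0) = 5/29
E[X|Y=0] = (0*2 + 1*3)/5 = 3/5

3/5


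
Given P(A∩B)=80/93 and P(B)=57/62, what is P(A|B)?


P(A|B) = P(A∩B)/P(B) = (160/186)/(171/186) = 160/171

160/171


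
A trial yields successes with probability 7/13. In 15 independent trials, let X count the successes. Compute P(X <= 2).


P(X<=2) = P(X=0) + P(X=1) + P(X=2)
= 470184984576/51185893014090757 + 8228237230080/51185893014090757 + 67197270712320/51185893014090757
= 5838130225152/3937376385699289

5838130225152/3937376385699289


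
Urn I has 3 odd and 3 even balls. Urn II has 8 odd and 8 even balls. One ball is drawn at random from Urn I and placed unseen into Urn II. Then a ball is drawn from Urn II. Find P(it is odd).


P(transfer odd) = 3/6 = 1/2; P(transfer even) = 1/2
If odd transferred: Urn II has 9 odd of 17, so P(odd|odd moved) = 9/17
If even transferred: Urn II has 8 odd of 17, so P(odd|even moved) = 8/17
By total probability: P(odd) = 1/2*9/17 + 1/2*8/17 = 1/2

1/2


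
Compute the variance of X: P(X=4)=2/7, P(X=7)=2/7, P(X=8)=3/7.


E[X] = 46/7, E[X^2] = 46
Var(X) = E[X^2] - (E[X])^2 = 46 - (46/7)^2 = 138/49

138/49


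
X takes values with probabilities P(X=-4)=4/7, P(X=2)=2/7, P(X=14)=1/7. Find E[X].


E[X] = sum(x * P(x))
= -4*4/7 + 2*2/7 + 14*1/7
= 2/7

2/7


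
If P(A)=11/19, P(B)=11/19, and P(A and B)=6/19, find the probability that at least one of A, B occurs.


P(A∪B) = P(A) + P(B) - P(A∩B)
= 11/19 + 11/19 - 6/19 = 16/19

16/19


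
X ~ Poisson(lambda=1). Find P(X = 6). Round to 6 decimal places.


P(X=6) = e^(-1) * 1^6 / 6!
≈ 0.3678794412 * 1 / 720
≈ 0.000511

0.000511


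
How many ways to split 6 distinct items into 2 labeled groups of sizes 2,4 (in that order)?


6! = 720
Denominator: 2!=2 * 4!=24
Coefficient = 720 / 48 = 15

15


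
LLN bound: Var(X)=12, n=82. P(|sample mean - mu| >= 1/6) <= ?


Var(Xbar) = Var(X)/n = 12/82
Chebyshev: P(|Xbar-mu| >= 1/6) <= Var(Xbar)/(1/6)^2 = (6/41)/(1/36) = 216/41
Bound exceeds 1, so trivial bound: 1

1


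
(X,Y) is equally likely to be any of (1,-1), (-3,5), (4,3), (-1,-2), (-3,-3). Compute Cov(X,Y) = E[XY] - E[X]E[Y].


E[X]=-2/5, E[Y]=2/5, E[XY]=7/5
Cov(X,Y) = E[XY] - E[X]E[Y] = 7/5 + 2/5*2/5 = 39/25

39/25


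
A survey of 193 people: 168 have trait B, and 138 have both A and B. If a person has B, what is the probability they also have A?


P(A|B) = P(A∩B)/P(B) = (138/193)/(168/193) = 138/168 = 23/28

23/28


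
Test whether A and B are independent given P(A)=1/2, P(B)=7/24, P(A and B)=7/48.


P(A)*P(B) = 1/2*7/24 = 7/48
P(A∩B) = 7/48, which equals P(A)P(B), so independent

Yes, A and B are independent


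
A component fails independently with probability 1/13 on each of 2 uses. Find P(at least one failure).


P(at least one) = 1 - P(none)
P(none) = (1 - 1/13)^2 = (12/13)^2 = 144/169
P(at least one) = 1 - 144/169 = 25/169

25/169


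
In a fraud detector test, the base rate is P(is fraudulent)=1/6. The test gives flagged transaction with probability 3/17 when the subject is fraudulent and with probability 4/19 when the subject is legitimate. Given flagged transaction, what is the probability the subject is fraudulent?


P(A) = P(A|B)P(B) + P(A|B')P(B') = 3/17*1/6 + 4/19*5/6 = 397/1938
P(B|A) = P(A|B)P(B)/P(A) = (1/34)/(397/1938) = 57/397

57/397


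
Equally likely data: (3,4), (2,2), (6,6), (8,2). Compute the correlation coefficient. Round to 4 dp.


Cov(X,Y) = 0.3750, Var(X) = 5.6875, Var(Y) = 2.7500
rho = Cov/(sqrt(VarX)*sqrt(VarY)) = 0.0948

0.0948


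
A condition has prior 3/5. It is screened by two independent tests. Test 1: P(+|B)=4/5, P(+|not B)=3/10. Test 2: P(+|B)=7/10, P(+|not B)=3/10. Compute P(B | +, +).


After test 1: P(+) = 4/5*3/5 + 3/10*2/5 = 3/5
P(B|+) = (12/25)/(3/5) = 4/5
After test 2 (use post1 as new prior): P(+) = 7/10*4/5 + 3/10*1/5 = 31/50
P(B|+,+) = (14/25)/(31/50) = 28/31

28/31


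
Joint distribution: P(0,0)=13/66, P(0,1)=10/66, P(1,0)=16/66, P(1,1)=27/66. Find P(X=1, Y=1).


Read from table: P(X=1, Y=1) = 27/66 = 9/22

9/22


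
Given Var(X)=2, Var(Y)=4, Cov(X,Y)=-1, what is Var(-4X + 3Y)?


Var(-4X + 3Y) = (-4)^2*Var(X) + 3^2*Var(Y) + 2*(-4)*3*Cov(X,Y)
= 16*2 + 9*4 - 24*(-1)
= 32 + 36 + 24 = 92

92


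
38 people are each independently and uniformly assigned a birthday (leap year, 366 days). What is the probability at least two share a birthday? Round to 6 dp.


P(all different) = prod((366-i)/366 for i=0..37) = 0.136703
P(at least one match) = 1 - 0.136703 = 0.863297

0.863297


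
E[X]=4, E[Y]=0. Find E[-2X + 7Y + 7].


E[-2X + 7Y + 7] = -2*E[X] + 7*E[Y] + 7
= (-2)*(4) + (7)*(0) + (7)
= -8 + 0 + 7 = -1

-1


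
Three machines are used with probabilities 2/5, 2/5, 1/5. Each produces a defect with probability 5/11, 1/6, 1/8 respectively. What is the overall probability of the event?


P(A) = P(A|B1)P(B1) + P(A|B2)P(B2) + P(A|B3)P(B3)
= 5/11*2/5 + 1/6*2/5 + 1/8*1/5
= 2/11 + 1/15 + 1/40 = 361/1320

361/1320


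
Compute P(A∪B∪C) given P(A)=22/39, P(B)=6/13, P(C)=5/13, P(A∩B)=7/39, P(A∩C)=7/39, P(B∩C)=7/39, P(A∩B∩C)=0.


P(A∪B∪C) = P(A)+P(B)+P(C) - P(AB)-P(AC)-P(BC) + P(ABC)
= 22/39+6/13+5/13 - 7/39-7/39-7/39 + 0
= 34/39

34/39


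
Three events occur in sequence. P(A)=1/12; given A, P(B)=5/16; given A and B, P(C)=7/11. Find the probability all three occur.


P(A∩B∩C) = P(A) * P(B|A) * P(C|A∩B)
= 1/12 * 5/16 * 7/11
= 5/192 * 7/11 = 35/2112

35/2112


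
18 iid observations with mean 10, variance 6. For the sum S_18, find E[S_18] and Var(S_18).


E[S_n] = n*mu = 18*10 = 180
Var(S_n) = n*sigma^2 = 18*6 = 108

E[S_18]=180, Var(S_18)=108


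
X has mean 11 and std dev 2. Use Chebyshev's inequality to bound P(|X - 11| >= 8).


k = 8/2 = 4
Chebyshev: P(|X-mu| >= k*sigma) <= 1/k^2 = 1/4^2 = 1/16

1/16


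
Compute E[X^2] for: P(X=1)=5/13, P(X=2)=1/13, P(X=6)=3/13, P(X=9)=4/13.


E[X^2] = sum(x^2 * P(x))
= 1*5/13 + 4*1/13 + 36*3/13 + 81*4/13
= 441/13

441/13


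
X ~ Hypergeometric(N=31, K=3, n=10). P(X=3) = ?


P(X=3) = C(3,3)*C(28,7) / C(31,10)
= 1*1184040 / 44352165
= 1184040/44352165 = 24/899

24/899


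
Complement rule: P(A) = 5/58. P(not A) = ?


P(A') = 1 - P(A) = 1 - 5/58 = 53/58

53/58


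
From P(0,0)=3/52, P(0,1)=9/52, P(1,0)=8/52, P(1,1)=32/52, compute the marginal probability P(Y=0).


P(Y=0) = P(0,0)+P(1,0) = 3/52 + 8/52 = 11/52

11/52


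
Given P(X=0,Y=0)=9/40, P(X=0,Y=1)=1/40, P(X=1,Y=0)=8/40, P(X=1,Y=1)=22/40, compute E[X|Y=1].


P(Y=1) = 23/40
E[X|Y=1] = (0*1 + 1*22)/23 = 22/23

22/23


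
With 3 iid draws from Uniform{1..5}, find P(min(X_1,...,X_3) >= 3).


P(min >= 3) = P(all X_i >= 3) = (P(X_1 >= 3))^3
= (3/5)^3 = 27/125

27/125


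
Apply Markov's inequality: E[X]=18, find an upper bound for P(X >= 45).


Markov: P(X >= a) <= E[X]/a
P(X >= 45) <= 18/45 = 2/5

2/5


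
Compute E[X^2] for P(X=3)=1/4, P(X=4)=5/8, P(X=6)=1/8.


E[X^2] = sum(g(x)*P(x))
= 9*1/4 + 16*5/8 + 36*1/8
= 67/4

67/4


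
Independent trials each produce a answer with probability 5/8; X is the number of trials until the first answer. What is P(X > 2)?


P(X > 2) = P(first 2 trials all fail) = (1-p)^2 = (3/8)^2 = 9/64

9/64


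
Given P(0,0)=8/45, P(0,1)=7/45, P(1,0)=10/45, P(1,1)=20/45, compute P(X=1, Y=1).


Read from table: P(X=1, Y=1) = 20/45 = 4/9

4/9


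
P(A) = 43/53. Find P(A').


P(A') = 1 - P(A) = 1 - 43/53 = 10/53

10/53


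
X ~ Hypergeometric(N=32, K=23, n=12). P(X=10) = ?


P(X=10) = C(23,10)*C(9,2) / C(32,12)
= 1144066*36 / 225792840
= 41186376/225792840 = 10659/58435

10659/58435


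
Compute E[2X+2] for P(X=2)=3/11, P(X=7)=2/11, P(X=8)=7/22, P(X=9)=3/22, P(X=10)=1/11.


E[2X+2] = sum(g(x)*P(x))
= 6*3/11 + 16*2/11 + 18*7/22 + 20*3/22 + 22*1/11
= 15

15


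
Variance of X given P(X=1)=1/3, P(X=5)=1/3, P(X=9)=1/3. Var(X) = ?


E[X] = 5, E[X^2] = 107/3
Var(X) = E[X^2] - (E[X])^2 = 107/3 - (5)^2 = 32/3

32/3


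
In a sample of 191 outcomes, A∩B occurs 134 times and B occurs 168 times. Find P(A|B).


P(A|B) = P(A∩B)/P(B) = (134/191)/(168/191) = 134/168 = 67/84

67/84


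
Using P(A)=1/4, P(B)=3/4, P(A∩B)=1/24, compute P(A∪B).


P(A∪B) = P(A) + P(B) - P(A∩B)
= 1/4 + 3/4 - 1/24 = 23/24

23/24


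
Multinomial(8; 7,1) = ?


8! = 40320
Denominator: 7!=5040 * 1!=1
Coefficient = 40320 / 5040 = 8

8


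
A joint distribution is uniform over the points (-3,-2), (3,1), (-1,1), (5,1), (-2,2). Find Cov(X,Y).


E[X]=2/5, E[Y]=3/5, E[XY]=9/5
Cov(X,Y) = E[XY] - E[X]E[Y] = 9/5 - 2/5*3/5 = 39/25

39/25


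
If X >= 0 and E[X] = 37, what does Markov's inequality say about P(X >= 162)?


Markov: P(X >= a) <= E[X]/a
P(X >= 162) <= 37/162

37/162


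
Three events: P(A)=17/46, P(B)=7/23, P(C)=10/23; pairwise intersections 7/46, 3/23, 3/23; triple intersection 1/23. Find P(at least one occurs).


P(A∪B∪C) = P(A)+P(B)+P(C) - P(AB)-P(AC)-P(BC) + P(ABC)
= 17/46+7/23+10/23 - 7/46-3/23-3/23 + 1/23
= 17/23

17/23


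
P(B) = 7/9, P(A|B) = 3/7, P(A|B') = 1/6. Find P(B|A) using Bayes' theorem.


P(A) = P(A|B)P(B) + P(A|B')P(B') = 3/7*7/9 + 1/6*2/9 = 10/27
P(B|A) = P(A|B)P(B)/P(A) = (1/3)/(10/27) = 9/10

9/10


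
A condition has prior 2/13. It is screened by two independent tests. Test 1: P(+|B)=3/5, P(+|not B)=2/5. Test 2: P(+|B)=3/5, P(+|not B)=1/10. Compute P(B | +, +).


After test 1: P(+) = 3/5*2/13 + 2/5*11/13 = 28/65
P(B|+) = (6/65)/(28/65) = 3/14
After test 2 (use post1 as new prior): P(+) = 3/5*3/14 + 1/10*11/14 = 29/140
P(B|+,+) = (9/70)/(29/140) = 18/29

18/29


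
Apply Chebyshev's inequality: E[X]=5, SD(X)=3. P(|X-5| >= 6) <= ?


k = 6/3 = 2
Chebyshev: P(|X-mu| >= k*sigma) <= 1/k^2 = 1/2^2 = 1/4

1/4


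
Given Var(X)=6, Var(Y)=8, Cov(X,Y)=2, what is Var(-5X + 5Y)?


Var(-5X + 5Y) = (-5)^2*Var(X) + 5^2*Var(Y) + 2*(-5)*5*Cov(X,Y)
= 25*6 + 25*8 - 50*2
= 150 + 200 - 100 = 250

250


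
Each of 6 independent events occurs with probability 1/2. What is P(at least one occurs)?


P(at least one) = 1 - P(none)
P(none) = (1 - 1/2)^6 = (1/2)^6 = 1/64
P(at least one) = 1 - 1/64 = 63/64

63/64


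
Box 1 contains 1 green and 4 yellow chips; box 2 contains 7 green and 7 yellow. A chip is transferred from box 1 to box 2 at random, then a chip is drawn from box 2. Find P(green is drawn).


P(transfer green) = 1/5; P(transfer yellow) = 4/5
If green transferred: Urn II has 8 green of 15, so P(green|green moved) = 8/15
If yellow transferred: Urn II has 7 green of 15, so P(green|yellow moved) = 7/15
By total probability: P(green) = 1/5*8/15 + 4/5*7/15 = 12/25

12/25


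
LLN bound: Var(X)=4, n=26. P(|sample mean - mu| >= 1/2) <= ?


Var(Xbar) = Var(X)/n = 4/26
Chebyshev: P(|Xbar-mu| >= 1/2) <= Var(Xbar)/(1/2)^2 = (2/13)/(1/4) = 8/13

8/13


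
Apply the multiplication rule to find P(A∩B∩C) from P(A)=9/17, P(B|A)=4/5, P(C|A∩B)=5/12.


P(A∩B∩C) = P(A) * P(B|A) * P(C|A∩B)
= 9/17 * 4/5 * 5/12
= 36/85 * 5/12 = 3/17

3/17


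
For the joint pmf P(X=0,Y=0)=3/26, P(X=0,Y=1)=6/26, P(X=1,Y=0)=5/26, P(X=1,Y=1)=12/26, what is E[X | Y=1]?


P(Y=1) = 18/26
E[X|Y=1] = (0*6 + 1*12)/18 = 12/18 = 2/3

2/3


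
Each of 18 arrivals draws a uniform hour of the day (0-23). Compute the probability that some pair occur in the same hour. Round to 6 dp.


P(all different) = prod((24-i)/24 for i=0..17) = 0.000123
P(at least one match) = 1 - 0.000123 = 0.999877

0.999877


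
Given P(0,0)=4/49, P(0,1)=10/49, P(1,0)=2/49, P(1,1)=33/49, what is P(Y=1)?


P(Y=1) = P(0,1)+P(1,1) = 10/49 + 33/49 = 43/49

43/49


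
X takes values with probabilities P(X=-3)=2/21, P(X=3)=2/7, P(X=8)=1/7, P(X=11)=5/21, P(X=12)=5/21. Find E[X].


E[X] = sum(x * P(x))
= -3*2/21 + 3*2/7 + 8*1/7 + 11*5/21 + 12*5/21
= 151/21

151/21


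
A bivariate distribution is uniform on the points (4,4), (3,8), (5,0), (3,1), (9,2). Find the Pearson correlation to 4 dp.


Cov(X,Y) = -2.2000, Var(X) = 4.9600, Var(Y) = 8.0000
rho = Cov/(sqrt(VarX)*sqrt(VarY)) = -0.3493

-0.3493


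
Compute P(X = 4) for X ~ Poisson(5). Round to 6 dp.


P(X=4) = e^(-5) * 5^4 / 4!
≈ 0.006737946999 * 625 / 24
≈ 0.175467

0.175467


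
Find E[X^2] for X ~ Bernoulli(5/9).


For Bernoulli: X in {0,1}
E[X^2] = 0^2*(1-5/9) + 1^2*5/9 = 5/9

5/9


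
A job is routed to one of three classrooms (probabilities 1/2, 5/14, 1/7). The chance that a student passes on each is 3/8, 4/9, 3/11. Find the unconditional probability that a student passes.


P(A) = P(A|B1)P(B1) + P(A|B2)P(B2) + P(A|B3)P(B3)
= 3/8*1/2 + 4/9*5/14 + 3/11*1/7
= 3/16 + 10/63 + 3/77 = 4271/11088

4271/11088


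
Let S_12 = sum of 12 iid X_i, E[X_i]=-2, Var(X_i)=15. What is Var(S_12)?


By independence, Var(S_n) = n*Var(X_1) = 12*15 = 180

180


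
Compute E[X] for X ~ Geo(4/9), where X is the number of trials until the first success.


For geometric (trials until first success), E[X] = 1/p = 1/(4/9) = 9/4

9/4


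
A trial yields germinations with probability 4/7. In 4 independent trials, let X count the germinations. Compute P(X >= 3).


P(X>=3) = P(X=3) + P(X=4)
= 768/2401 + 256/2401
= 1024/2401

1024/2401


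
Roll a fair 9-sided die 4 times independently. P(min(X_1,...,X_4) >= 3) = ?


P(min >= 3) = P(all X_i >= 3) = (P(X_1 >= 3))^4
= (7/9)^4 = 2401/6561

2401/6561


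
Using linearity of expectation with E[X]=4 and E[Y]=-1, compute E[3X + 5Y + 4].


E[3X + 5Y + 4] = 3*E[X] + 5*E[Y] + 4
= (3)*(4) + (5)*(-1) + (4)
= 12 - 5 + 4 = 11

11


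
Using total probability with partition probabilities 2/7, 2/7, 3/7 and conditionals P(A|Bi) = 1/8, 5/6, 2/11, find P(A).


P(A) = P(A|B1)P(B1) + P(A|B2)P(B2) + P(A|B3)P(B3)
= 1/8*2/7 + 5/6*2/7 + 2/11*3/7
= 1/28 + 5/21 + 6/77 = 325/924

325/924


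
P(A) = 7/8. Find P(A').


P(A') = 1 - P(A) = 1 - 7/8 = 1/8

1/8


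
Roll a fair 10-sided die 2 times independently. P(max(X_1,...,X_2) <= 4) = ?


P(max <= 4) = P(all X_i <= 4) = (P(X_1 <= 4))^2
= (4/10)^2 = (2/5)^2 = 4/25

4/25


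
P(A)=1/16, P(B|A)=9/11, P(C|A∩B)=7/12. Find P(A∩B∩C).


P(A∩B∩C) = P(A) * P(B|A) * P(C|A∩B)
= 1/16 * 9/11 * 7/12
= 9/176 * 7/12 = 21/704

21/704


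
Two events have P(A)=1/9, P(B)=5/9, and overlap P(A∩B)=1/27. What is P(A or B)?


P(A∪B) = P(A) + P(B) - P(A∩B)
= 1/9 + 5/9 - 1/27 = 17/27

17/27


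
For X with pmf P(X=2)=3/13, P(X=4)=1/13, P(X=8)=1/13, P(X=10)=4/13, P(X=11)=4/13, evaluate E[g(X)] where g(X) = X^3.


E[X^3] = sum(g(x)*P(x))
= 8*3/13 + 64*1/13 + 512*1/13 + 1000*4/13 + 1331*4/13
= 9924/13

9924/13


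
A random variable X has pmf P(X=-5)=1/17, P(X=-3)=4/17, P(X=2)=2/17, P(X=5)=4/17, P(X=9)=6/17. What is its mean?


E[X] = sum(x * P(x))
= -5*1/17 - 3*4/17 + 2*2/17 + 5*4/17 + 9*6/17
= 61/17

61/17


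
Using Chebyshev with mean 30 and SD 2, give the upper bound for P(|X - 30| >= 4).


k = 4/2 = 2
Chebyshev: P(|X-mu| >= k*sigma) <= 1/k^2 = 1/2^2 = 1/4

1/4


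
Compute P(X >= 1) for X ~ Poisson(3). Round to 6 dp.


P(X>=1) = 1 - P(X<=0) = 1 - (e^(-3)*3^0/0!)
≈ 1 - 0.0497870684 = 0.9502129316
≈ 0.950213

0.950213


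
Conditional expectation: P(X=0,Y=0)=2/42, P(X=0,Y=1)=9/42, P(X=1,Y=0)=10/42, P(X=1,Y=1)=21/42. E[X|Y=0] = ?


P(Y=0) = 12/42
E[X|Y=0] = (0*2 + 1*10)/12 = 10/12 = 5/6

5/6


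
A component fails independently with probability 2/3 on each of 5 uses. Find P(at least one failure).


P(at least one) = 1 - P(none)
P(none) = (1 - 2/3)^5 = (1/3)^5 = 1/243
P(at least one) = 1 - 1/243 = 242/243

242/243


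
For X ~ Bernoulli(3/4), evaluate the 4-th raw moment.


For Bernoulli: X in {0,1}
E[X^4] = 0^4*(1-3/4) + 1^4*3/4 = 3/4

3/4


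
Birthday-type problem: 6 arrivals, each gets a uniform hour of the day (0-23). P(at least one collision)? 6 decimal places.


P(all different) = prod((24-i)/24 for i=0..5) = 0.507104
P(at least one match) = 1 - 0.507104 = 0.492896

0.492896


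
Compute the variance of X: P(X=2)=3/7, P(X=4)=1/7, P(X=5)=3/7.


E[X] = 25/7, E[X^2] = 103/7
Var(X) = E[X^2] - (E[X])^2 = 103/7 - (25/7)^2 = 96/49

96/49


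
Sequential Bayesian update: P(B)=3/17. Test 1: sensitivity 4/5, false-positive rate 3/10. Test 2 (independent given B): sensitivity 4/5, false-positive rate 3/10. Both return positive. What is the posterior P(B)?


After test 1: P(+) = 4/5*3/17 + 3/10*14/17 = 33/85
P(B|+) = (12/85)/(33/85) = 4/11
After test 2 (use post1 as new prior): P(+) = 4/5*4/11 + 3/10*7/11 = 53/110
P(B|+,+) = (16/55)/(53/110) = 32/53

32/53


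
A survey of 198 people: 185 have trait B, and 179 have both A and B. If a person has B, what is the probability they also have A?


P(A|B) = P(A∩B)/P(B) = (179/198)/(185/198) = 179/185

179/185


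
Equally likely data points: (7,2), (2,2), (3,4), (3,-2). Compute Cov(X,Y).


E[X]=15/4, E[Y]=3/2, E[XY]=6
Cov(X,Y) = E[XY] - E[X]E[Y] = 6 - 15/4*3/2 = 3/8

3/8


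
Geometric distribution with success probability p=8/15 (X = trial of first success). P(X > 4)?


P(X > 4) = P(first 4 trials all fail) = (1-p)^4 = (7/15)^4 = 2401/50625

2401/50625


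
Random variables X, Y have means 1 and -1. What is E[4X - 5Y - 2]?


E[4X - 5Y - 2] = 4*E[X] - 5*E[Y] - 2
= (4)*(1) + (-5)*(-1) + (-2)
= 4 + 5 - 2 = 7

7


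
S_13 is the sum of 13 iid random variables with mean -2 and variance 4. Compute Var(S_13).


By independence, Var(S_n) = n*Var(X_1) = 13*4 = 52

52


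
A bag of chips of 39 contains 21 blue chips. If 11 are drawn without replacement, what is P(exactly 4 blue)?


P(X=4) = C(21,4)*C(18,7) / C(39,11)
= 5985*31824 / 1676056044
= 190466640/1676056044 = 3780/33263

3780/33263


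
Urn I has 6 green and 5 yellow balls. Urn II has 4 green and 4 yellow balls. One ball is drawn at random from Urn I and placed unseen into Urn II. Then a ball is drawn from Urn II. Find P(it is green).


P(transfer green) = 6/11; P(transfer yellow) = 5/11
If green transferred: Urn II has 5 green of 9, so P(green|green moved) = 5/9
If yellow transferred: Urn II has 4 green of 9, so P(green|yellow moved) = 4/9
By total probability: P(green) = 6/11*5/9 + 5/11*4/9 = 50/99

50/99


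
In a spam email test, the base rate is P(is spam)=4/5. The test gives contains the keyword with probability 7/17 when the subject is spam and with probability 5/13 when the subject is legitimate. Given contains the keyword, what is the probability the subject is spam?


P(A) = P(A|B)P(B) + P(A|B')P(B') = 7/17*4/5 + 5/13*1/5 = 449/1105
P(B|A) = P(A|B)P(B)/P(A) = (28/85)/(449/1105) = 364/449

364/449


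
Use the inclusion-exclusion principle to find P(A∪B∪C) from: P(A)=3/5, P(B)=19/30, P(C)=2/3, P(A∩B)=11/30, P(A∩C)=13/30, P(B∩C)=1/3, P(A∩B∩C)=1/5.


P(A∪B∪C) = P(A)+P(B)+P(C) - P(AB)-P(AC)-P(BC) + P(ABC)
= 3/5+19/30+2/3 - 11/30-13/30-1/3 + 1/5
= 29/30

29/30


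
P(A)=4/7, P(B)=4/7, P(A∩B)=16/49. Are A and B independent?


P(A)*P(B) = 4/7*4/7 = 16/49
P(A∩B) = 16/49, which equals P(A)P(B), so independent

Yes, A and B are independent


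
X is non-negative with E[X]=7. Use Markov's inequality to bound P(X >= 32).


Markov: P(X >= a) <= E[X]/a
P(X >= 32) <= 7/32

7/32


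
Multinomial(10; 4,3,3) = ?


10! = 3628800
Denominator: 4!=24 * 3!=6 * 3!=6
Coefficient = 3628800 / 864 = 4200

4200


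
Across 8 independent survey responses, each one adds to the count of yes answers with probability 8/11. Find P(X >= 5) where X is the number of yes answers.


P(X>=5) = P(X=5) + P(X=6) + P(X=7) + P(X=8)
= 49545216/214358881 + 66060288/214358881 + 50331648/214358881 + 16777216/214358881
= 182714368/214358881

182714368/214358881


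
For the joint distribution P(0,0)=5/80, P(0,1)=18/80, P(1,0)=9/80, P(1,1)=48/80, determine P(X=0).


P(X=0) = P(0,0)+P(0,1) = 5/80 + 18/80 = 23/80

23/80


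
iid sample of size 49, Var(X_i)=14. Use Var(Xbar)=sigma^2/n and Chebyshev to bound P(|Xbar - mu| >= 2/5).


Var(Xbar) = Var(X)/n = 14/49
Chebyshev: P(|Xbar-mu| >= 2/5) <= Var(Xbar)/(2/5)^2 = (2/7)/(4/25) = 25/14
Bound exceeds 1, so trivial bound: 1

1


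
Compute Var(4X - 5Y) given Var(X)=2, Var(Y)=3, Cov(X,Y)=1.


Var(4X - 5Y) = 4^2*Var(X) + (-5)^2*Var(Y) + 2*4*(-5)*Cov(X,Y)
= 16*2 + 25*3 - 40*1
= 32 + 75 - 40 = 67

67


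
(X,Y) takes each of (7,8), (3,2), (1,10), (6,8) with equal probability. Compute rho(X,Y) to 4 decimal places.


Cov(X,Y) = 0.2500, Var(X) = 5.6875, Var(Y) = 9.0000
rho = Cov/(sqrt(VarX)*sqrt(VarY)) = 0.0349

0.0349


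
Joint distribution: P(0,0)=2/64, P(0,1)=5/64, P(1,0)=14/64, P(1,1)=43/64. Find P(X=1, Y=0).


Read from table: P(X=1, Y=0) = 14/64 = 7/32

7/32


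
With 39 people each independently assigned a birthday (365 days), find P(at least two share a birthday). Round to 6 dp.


P(all different) = prod((365-i)/365 for i=0..38) = 0.121780
P(at least one match) = 1 - 0.121780 = 0.878220

0.878220


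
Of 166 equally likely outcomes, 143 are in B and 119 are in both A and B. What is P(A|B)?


P(A|B) = P(A∩B)/P(B) = (119/166)/(143/166) = 119/143

119/143


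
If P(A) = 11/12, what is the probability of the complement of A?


P(A') = 1 - P(A) = 1 - 11/12 = 1/12

1/12


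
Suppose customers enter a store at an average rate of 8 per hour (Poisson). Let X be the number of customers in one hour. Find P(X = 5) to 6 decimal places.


P(X=5) = e^(-8) * 8^5 / 5!
≈ 0.0003354626279 * 32768 / 120
≈ 0.091604

0.091604


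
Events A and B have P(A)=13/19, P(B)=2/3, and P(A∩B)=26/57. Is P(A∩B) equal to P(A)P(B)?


P(A)*P(B) = 13/19*2/3 = 26/57
P(A∩B) = 26/57, which equals P(A)P(B), so independent

Yes, A and B are independent


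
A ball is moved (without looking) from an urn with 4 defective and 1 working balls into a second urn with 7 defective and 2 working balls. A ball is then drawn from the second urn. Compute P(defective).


P(transfer defective) = 4/5; P(transfer working) = 1/5
If defective transferred: Urn II has 8 defective of 10, so P(defective|defective moved) = 4/5
If working transferred: Urn II has 7 defective of 10, so P(defective|working moved) = 7/10
By total probability: P(defective) = 4/5*4/5 + 1/5*7/10 = 39/50

39/50


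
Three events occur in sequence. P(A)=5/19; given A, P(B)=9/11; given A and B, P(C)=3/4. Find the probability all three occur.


P(A∩B∩C) = P(A) * P(B|A) * P(C|A∩B)
= 5/19 * 9/11 * 3/4
= 45/209 * 3/4 = 135/836

135/836


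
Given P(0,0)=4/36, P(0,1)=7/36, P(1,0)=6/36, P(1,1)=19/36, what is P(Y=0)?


P(Y=0) = P(0,0)+P(1,0) = 4/36 + 6/36 = 10/36 = 5/18

5/18


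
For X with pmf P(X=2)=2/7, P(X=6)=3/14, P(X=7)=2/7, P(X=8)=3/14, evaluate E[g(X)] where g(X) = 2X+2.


E[2X+2] = sum(g(x)*P(x))
= 6*2/7 + 14*3/14 + 16*2/7 + 18*3/14
= 92/7

92/7


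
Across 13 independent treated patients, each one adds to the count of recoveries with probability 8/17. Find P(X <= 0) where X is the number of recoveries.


P(X<=0) = P(X=0)
= 2541865828329/9904578032905937
= 2541865828329/9904578032905937

2541865828329/9904578032905937


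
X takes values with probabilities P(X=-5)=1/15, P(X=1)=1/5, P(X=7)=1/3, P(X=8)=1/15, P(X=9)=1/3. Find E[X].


E[X] = sum(x * P(x))
= -5*1/15 + 1*1/5 + 7*1/3 + 8*1/15 + 9*1/3
= 86/15

86/15


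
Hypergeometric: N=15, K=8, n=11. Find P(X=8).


P(X=8) = C(8,8)*C(7,3) / C(15,11)
= 1*35 / 1365
= 35/1365 = 1/39

1/39


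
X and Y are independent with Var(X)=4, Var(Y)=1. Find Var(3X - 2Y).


Independence => Cov(X,Y)=0
Var(3X - 2Y) = 3^2*Var(X) + (-2)^2*Var(Y)
= 9*4 + 4*1 = 40

40


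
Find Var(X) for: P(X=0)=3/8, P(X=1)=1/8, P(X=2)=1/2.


E[X] = 9/8, E[X^2] = 17/8
Var(X) = E[X^2] - (E[X])^2 = 17/8 - (9/8)^2 = 55/64

55/64


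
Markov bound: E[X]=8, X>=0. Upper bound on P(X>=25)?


Markov: P(X >= a) <= E[X]/a
P(X >= 25) <= 8/25

8/25


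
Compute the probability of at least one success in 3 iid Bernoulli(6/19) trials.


P(at least one) = 1 - P(none)
P(none) = (1 - 6/19)^3 = (13/19)^3 = 2197/6859
P(at least one) = 1 - 2197/6859 = 4662/6859

4662/6859


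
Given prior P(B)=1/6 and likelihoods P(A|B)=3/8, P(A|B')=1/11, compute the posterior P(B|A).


P(A) = P(A|B)P(B) + P(A|B')P(B') = 3/8*1/6 + 1/11*5/6 = 73/528
P(B|A) = P(A|B)P(B)/P(A) = (1/16)/(73/528) = 33/73

33/73


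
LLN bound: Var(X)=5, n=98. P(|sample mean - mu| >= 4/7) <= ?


Var(Xbar) = Var(X)/n = 5/98
Chebyshev: P(|Xbar-mu| >= 4/7) <= Var(Xbar)/(4/7)^2 = (5/98)/(16/49) = 5/32

5/32


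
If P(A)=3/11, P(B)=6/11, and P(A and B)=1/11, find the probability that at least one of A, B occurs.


P(A∪B) = P(A) + P(B) - P(A∩B)
= 3/11 + 6/11 - 1/11 = 8/11

8/11


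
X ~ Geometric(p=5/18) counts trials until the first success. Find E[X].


For geometric (trials until first success), E[X] = 1/p = 1/(5/18) = 18/5

18/5


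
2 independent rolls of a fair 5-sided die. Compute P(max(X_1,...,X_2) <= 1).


P(max <= 1) = P(all X_i <= 1) = (P(X_1 <= 1))^2
= (1/5)^2 = 1/25

1/25


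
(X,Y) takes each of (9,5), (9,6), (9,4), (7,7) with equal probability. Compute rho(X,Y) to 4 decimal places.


Cov(X,Y) = -0.7500, Var(X) = 0.7500, Var(Y) = 1.2500
rho = Cov/(sqrt(VarX)*sqrt(VarY)) = -0.7746

-0.7746


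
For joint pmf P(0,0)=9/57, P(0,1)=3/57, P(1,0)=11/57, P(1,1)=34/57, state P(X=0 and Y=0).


Read from table: P(X=0, Y=0) = 9/57 = 3/19

3/19


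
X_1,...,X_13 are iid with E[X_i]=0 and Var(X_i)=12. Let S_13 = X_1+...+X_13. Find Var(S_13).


By independence, Var(S_n) = n*Var(X_1) = 13*12 = 156

156


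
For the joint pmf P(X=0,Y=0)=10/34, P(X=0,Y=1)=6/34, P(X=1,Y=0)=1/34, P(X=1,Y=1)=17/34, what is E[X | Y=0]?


P(Y=0) = 11/34
E[X|Y=0] = (0*10 + 1*1)/11 = 1/11

1/11


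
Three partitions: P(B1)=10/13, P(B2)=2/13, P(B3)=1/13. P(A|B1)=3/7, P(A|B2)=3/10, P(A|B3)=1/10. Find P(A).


P(A) = P(A|B1)P(B1) + P(A|B2)P(B2) + P(A|B3)P(B3)
= 3/7*10/13 + 3/10*2/13 + 1/10*1/13
= 30/91 + 3/65 + 1/130 = 349/910

349/910


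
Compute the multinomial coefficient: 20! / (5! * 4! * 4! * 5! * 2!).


20! = 2432902008176640000
Denominator: 5!=120 * 4!=24 * 4!=24 * 5!=120 * 2!=2
Coefficient = 2432902008176640000 / 16588800 = 146659312800

146659312800


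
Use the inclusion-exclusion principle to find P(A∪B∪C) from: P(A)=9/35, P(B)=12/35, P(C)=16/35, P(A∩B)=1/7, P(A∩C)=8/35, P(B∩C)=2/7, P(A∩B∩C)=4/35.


P(A∪B∪C) = P(A)+P(B)+P(C) - P(AB)-P(AC)-P(BC) + P(ABC)
= 9/35+12/35+16/35 - 1/7-8/35-2/7 + 4/35
= 18/35

18/35


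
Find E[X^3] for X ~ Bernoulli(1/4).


For Bernoulli: X in {0,1}
E[X^3] = 0^3*(1-1/4) + 1^3*1/4 = 1/4

1/4


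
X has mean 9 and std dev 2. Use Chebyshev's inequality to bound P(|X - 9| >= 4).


k = 4/2 = 2
Chebyshev: P(|X-mu| >= k*sigma) <= 1/k^2 = 1/2^2 = 1/4

1/4


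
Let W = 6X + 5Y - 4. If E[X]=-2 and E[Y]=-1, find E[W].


E[6X + 5Y - 4] = 6*E[X] + 5*E[Y] - 4
= (6)*(-2) + (5)*(-1) + (-4)
= -12 - 5 - 4 = -21

-21


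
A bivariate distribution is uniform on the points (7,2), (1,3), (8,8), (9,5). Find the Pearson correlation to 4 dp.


Cov(X,Y) = 3.3750, Var(X) = 9.6875, Var(Y) = 5.2500
rho = Cov/(sqrt(VarX)*sqrt(VarY)) = 0.4732

0.4732


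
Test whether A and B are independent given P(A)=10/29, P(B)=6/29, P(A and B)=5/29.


P(A)*P(B) = 10/29*6/29 = 60/841
P(A∩B) = 5/29 != 60/841, so not independent

No, A and B are not independent


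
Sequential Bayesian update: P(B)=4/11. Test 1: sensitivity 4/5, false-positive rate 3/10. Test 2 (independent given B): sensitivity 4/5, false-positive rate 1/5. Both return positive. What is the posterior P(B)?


After test 1: P(+) = 4/5*4/11 + 3/10*7/11 = 53/110
P(B|+) = (16/55)/(53/110) = 32/53
After test 2 (use post1 as new prior): P(+) = 4/5*32/53 + 1/5*21/53 = 149/265
P(B|+,+) = (128/265)/(149/265) = 128/149

128/149


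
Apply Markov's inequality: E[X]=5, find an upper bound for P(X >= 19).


Markov: P(X >= a) <= E[X]/a
P(X >= 19) <= 5/19

5/19


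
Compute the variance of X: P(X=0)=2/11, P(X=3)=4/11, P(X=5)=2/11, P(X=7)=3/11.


E[X] = 43/11, E[X^2] = 233/11
Var(X) = E[X^2] - (E[X])^2 = 233/11 - (43/11)^2 = 714/121

714/121


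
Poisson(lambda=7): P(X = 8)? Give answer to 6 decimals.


P(X=8) = e^(-7) * 7^8 / 8!
≈ 0.0009118819656 * 5764801 / 40320
≈ 0.130377

0.130377


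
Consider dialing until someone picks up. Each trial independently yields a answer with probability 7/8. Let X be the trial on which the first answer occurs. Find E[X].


For geometric (trials until first success), E[X] = 1/p = 1/(7/8) = 8/7

8/7


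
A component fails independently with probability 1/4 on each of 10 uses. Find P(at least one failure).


P(at least one) = 1 - P(none)
P(none) = (1 - 1/4)^10 = (3/4)^10 = 59049/1048576
P(at least one) = 1 - 59049/1048576 = 989527/1048576

989527/1048576


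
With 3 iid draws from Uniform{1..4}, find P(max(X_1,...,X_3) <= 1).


P(max <= 1) = P(all X_i <= 1) = (P(X_1 <= 1))^3
= (1/4)^3 = 1/64

1/64
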